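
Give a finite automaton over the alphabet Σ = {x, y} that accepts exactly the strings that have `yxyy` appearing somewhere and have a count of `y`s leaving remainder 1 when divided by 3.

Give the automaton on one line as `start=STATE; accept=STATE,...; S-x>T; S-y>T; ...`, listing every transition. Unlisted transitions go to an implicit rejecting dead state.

start=q0; accept=q12; q0-x>q0; q0-y>q1; q1-x>q2; q1-y>q3; q2-x>q4; q2-y>q5; q3-x>q6; q3-y>q7; q4-x>q4; q4-y>q3; q5-x>q6; q5-y>q8; q6-x>q9; q6-y>q10; q7-x>q11; q7-y>q1; q8-x>q8; q8-y>q12; q9-x>q9; q9-y>q7; q10-x>q11; q10-y>q12; q11-x>q0; q11-y>q13; q12-x>q12; q12-y>q14; q13-x>q2; q13-y>q14; q14-x>q14; q14-y>q8

Build one automaton per condition and run them in lockstep. One (5 states) tracks whether and how much of `yxyy` has been seen; the other (3 states) tracks the count of `y`s modulo 3. Each combined state is a pair, one component from each; accept when both components accept.
15 states suffice.
          x    y  
>  q0     q0   q1 
   q1     q2   q3 
   q2     q4   q5 
   q3     q6   q7 
   q4     q4   q3 
   q5     q6   q8 
   q6     q9  q10 
   q7    q11   q1 
   q8     q8  q12 
   q9     q9   q7 
   q10   q11  q12 
   q11    q0  q13 
 * q12   q12  q14 
   q13    q2  q14 
   q14   q14   q8 
(> = start, * = accepting)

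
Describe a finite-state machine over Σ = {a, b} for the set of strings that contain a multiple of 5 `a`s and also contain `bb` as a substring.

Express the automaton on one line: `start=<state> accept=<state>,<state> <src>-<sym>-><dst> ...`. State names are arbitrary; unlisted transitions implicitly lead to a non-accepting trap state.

Build one automaton per condition and run them in lockstep. One (5 states) tracks the count of `a`s modulo 5; the other (3 states) tracks whether and how much of `bb` has been seen. Each combined state is a pair, one component from each; accept when both components accept.
A 15-state machine:
          a    b  
>  q0     q1   q2 
   q1     q3   q4 
   q2     q1   q5 
   q3     q6   q7 
   q4     q3   q8 
 * q5     q8   q5 
   q6     q9  q10 
   q7     q6  q11 
   q8    q11   q8 
   q9     q0  q12 
   q10    q9  q13 
   q11   q13  q11 
   q12    q0  q14 
   q13   q14  q13 
   q14    q5  q14 
(> = start, * = accepting)

start=q0 accept=q5 q0-a->q1 q0-b->q2 q1-a->q3 q1-b->q4 q2-a->q1 q2-b->q5 q3-a->q6 q3-b->q7 q4-a->q3 q4-b->q8 q5-a->q8 q5-b->q5 q6-a->q9 q6-b->q10 q7-a->q6 q7-b->q11 q8-a->q11 q8-b->q8 q9-a->q0 q9-b->q12 q10-a->q9 q10-b->q13 q11-a->q13 q11-b->q11 q12-a->q0 q12-b->q14 q13-a->q14 q13-b->q13 q14-a->q5 q14-b->q14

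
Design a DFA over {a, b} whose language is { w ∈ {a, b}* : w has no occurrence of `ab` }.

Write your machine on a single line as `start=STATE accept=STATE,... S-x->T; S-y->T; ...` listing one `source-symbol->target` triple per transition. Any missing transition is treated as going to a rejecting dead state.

Track partial matches of the forbidden pattern `ab`. State s2 is a dead state reached once `ab` has occurred; every other state accepts. s0 means no part of `ab` is currently matched.
        a   b  
>* s0   s1  s0 
 * s1   s1  s2 
   s2   s2  s2 
(> = start, * = accepting)

start=s0; accept=s0,s1; s0-a->s1; s0-b->s0; s1-a->s1; s1-b->s2; s2-a->s2; s2-b->s2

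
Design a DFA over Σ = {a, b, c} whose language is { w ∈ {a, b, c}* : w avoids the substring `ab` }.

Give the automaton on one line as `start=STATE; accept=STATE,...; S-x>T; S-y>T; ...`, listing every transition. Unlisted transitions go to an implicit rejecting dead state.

start=S0; accept=S0,S1; S0-a>S1; S0-b>S0; S0-c>S0; S1-a>S1; S1-b>S2; S1-c>S0; S2-a>S2; S2-b>S2; S2-c>S2

This is the complement of 'contains `ab`'. Use the same substring-matching states — S0 through S2 holding how much of `ab` has just been matched — but flip the accepting set: everything except the trap S2 accepts.
With 3 states:
        a   b   c  
>* S0   S1  S0  S0 
 * S1   S1  S2  S0 
   S2   S2  S2  S2 
(> = start, * = accepting)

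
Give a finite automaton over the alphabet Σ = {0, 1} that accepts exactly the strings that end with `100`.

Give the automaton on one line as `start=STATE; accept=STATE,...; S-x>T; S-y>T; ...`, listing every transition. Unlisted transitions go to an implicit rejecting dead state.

start=q0; accept=q3; q0-0>q0; q0-1>q1; q1-0>q2; q1-1>q1; q2-0>q3; q2-1>q1; q3-0>q0; q3-1>q1

Remember how much of `100` the current input suffix matches. State q0 means no match yet; q1 means the last symbol is `1`; q2 means the last 2 symbols are `10`; q3 means the last 3 symbols are `100`. Only q3 accepts. On a mismatch, fall back to the longest proper suffix that is still a prefix of `100`.
        0   1  
>  q0   q0  q1 
   q1   q2  q1 
   q2   q3  q1 
 * q3   q0  q1 
(> = start, * = accepting)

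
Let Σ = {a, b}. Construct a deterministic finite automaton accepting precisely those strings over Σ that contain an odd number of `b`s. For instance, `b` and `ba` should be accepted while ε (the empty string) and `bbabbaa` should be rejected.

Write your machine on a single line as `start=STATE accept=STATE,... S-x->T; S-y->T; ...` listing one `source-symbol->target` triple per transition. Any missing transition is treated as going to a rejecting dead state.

The only thing that matters is how many `b`s have appeared, reduced mod 2. Use one state per residue: q0 for 0, …, q1 for 1. Reading `b` moves to the next residue; anything else stays put. q1 is accepting.
2 states suffice.
        a   b  
>  q0   q0  q1 
 * q1   q1  q0 
(> = start, * = accepting)

start=q0; accept=q1; q0-a->q0; q0-b->q1; q1-a->q1; q1-b->q0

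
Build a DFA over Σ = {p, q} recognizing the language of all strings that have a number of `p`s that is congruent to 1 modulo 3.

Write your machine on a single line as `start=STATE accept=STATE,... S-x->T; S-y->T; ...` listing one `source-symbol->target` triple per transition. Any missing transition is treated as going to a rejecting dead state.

Keep the running count of `p`s modulo 3: each `p` advances along the cycle S0 → S1 → S2 → S0 while other symbols loop. Accept at S1.
        p   q  
>  S0   S1  S0 
 * S1   S2  S1 
   S2   S0  S2 
(> = start, * = accepting)

start=S0; accept=S1; S0-p->S1; S0-q->S0; S1-p->S2; S1-q->S1; S2-p->S0; S2-q->S2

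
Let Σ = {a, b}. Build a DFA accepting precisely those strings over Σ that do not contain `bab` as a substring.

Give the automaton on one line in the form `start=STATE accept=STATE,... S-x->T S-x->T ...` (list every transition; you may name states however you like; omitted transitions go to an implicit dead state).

start=q0 accept=q0,q1,q2 q0-a->q0 q0-b->q1 q1-a->q2 q1-b->q1 q2-a->q0 q2-b->q3 q3-a->q3 q3-b->q3

Track partial matches of the forbidden pattern `bab`. State q3 is a dead state reached once `bab` has occurred; every other state accepts. q0 means no part of `bab` is currently matched.
        a   b  
>* q0   q0  q1 
 * q1   q2  q1 
 * q2   q0  q3 
   q3   q3  q3 
(> = start, * = accepting)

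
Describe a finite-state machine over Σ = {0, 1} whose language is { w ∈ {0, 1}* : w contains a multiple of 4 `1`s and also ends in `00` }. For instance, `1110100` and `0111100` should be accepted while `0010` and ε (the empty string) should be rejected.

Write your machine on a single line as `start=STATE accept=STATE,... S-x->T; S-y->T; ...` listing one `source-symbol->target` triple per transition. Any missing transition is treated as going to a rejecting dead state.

start=A; accept=D; A-0->B; A-1->C; B-0->D; B-1->C; C-0->E; C-1->F; D-0->D; D-1->C; E-0->G; E-1->F; F-0->H; F-1->I; G-0->G; G-1->F; H-0->J; H-1->I; I-0->K; I-1->A; J-0->J; J-1->I; K-0->L; K-1->A; L-0->L; L-1->A

Build one automaton per condition and run them in lockstep. One (4 states) tracks the count of `1`s modulo 4; the other (3 states) tracks how much of the suffix `00` has currently been matched. Each combined state is a pair, one component from each; accept when both components accept.
A 12-state machine:
       0  1 
>  A   B  C 
   B   D  C 
   C   E  F 
 * D   D  C 
   E   G  F 
   F   H  I 
   G   G  F 
   H   J  I 
   I   K  A 
   J   J  I 
   K   L  A 
   L   L  A 
(> = start, * = accepting)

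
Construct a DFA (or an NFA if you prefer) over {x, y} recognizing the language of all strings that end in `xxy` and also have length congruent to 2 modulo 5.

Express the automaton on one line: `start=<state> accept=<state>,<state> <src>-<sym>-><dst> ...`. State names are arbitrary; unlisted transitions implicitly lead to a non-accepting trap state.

Build one automaton per condition and run them in lockstep. One (4 states) tracks how much of the suffix `xxy` has currently been matched; the other (5 states) tracks the input length modulo 5. Each combined state is a pair, one component from each; accept when both components accept. After merging equivalent states the machine shrinks.
With 8 states:
       x  y 
>  A   B  B 
   B   C  C 
   C   D  D 
   D   E  E 
   E   F  A 
   F   G  B 
   G   C  H 
 * H   D  D 
(> = start, * = accepting)

start=A accept=H A-x->B A-y->B B-x->C B-y->C C-x->D C-y->D D-x->E D-y->E E-x->F E-y->A F-x->G F-y->B G-x->C G-y->H H-x->D H-y->D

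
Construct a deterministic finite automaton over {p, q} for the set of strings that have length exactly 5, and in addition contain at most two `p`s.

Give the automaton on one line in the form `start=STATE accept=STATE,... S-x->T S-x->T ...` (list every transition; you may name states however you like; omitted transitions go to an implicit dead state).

start=A accept=M A-p->B A-q->C B-p->D B-q->E C-p->E C-q->F D-p->G D-q->H E-p->H E-q->I F-p->I F-q->J G-p->G G-q->G H-p->G H-q->K I-p->K I-q->L J-p->L J-q->L K-p->G K-q->M L-p->M L-q->M M-p->G M-q->G

Build one automaton per condition and run them in lockstep. The first has 7 states tracking the input length, saturating at 6; the second has 4 states tracking the count of `p`s, saturating at 3. A product state is a pair (one from each), accepting exactly when both do. Minimizing collapses redundant product states.
With 13 states:
       p  q 
>  A   B  C 
   B   D  E 
   C   E  F 
   D   G  H 
   E   H  I 
   F   I  J 
   G   G  G 
   H   G  K 
   I   K  L 
   J   L  L 
   K   G  M 
   L   M  M 
 * M   G  G 
(> = start, * = accepting)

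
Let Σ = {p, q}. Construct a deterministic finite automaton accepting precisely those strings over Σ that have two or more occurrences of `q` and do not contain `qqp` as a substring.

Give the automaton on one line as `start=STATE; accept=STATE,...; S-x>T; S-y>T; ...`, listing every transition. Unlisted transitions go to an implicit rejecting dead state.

start=s0; accept=s3,s4,s6; s0-p>s0; s0-q>s1; s1-p>s2; s1-q>s3; s2-p>s2; s2-q>s4; s3-p>s5; s3-q>s3; s4-p>s6; s4-q>s3; s5-p>s5; s5-q>s5; s6-p>s6; s6-q>s4

Build one automaton per condition and run them in lockstep. One (4 states) tracks the count of `q`s, saturating at 3; the other (4 states) tracks partial matches of the forbidden pattern `qqp`. Each combined state is a pair, one component from each; accept when both components accept. Equivalent product states are then merged.
With 7 states:
        p   q  
>  s0   s0  s1 
   s1   s2  s3 
   s2   s2  s4 
 * s3   s5  s3 
 * s4   s6  s3 
   s5   s5  s5 
 * s6   s6  s4 
(> = start, * = accepting)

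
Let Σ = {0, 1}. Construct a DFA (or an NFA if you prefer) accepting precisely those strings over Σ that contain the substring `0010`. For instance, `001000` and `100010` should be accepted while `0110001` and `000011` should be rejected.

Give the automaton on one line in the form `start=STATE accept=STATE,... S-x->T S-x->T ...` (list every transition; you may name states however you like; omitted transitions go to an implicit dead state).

Track how much of `0010` has been matched so far: state A is no progress, E is the absorbing accept state reached once `0010` has occurred. Intermediate states record partial matches; on a mismatch, fall back to the longest reusable overlap.
       0  1 
>  A   B  A 
   B   C  A 
   C   C  D 
   D   E  A 
 * E   E  E 
(> = start, * = accepting)

start=A accept=E A-0->B A-1->A B-0->C B-1->A C-0->C C-1->D D-0->E D-1->A E-0->E E-1->E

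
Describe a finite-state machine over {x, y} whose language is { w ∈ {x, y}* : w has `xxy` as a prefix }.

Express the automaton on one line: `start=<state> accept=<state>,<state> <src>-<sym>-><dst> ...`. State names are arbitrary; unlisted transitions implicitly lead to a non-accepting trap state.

start=A accept=D A-x->B A-y->E B-x->C B-y->E C-x->E C-y->D D-x->D D-y->D E-x->E E-y->E

Walk along `xxy` while the input agrees: from A take `x` to B, and so on. Any deviation drops to the rejecting sink E. Once D is reached the prefix is confirmed and every continuation is accepted.
With 5 states:
       x  y 
>  A   B  E 
   B   C  E 
   C   E  D 
 * D   D  D 
   E   E  E 
(> = start, * = accepting)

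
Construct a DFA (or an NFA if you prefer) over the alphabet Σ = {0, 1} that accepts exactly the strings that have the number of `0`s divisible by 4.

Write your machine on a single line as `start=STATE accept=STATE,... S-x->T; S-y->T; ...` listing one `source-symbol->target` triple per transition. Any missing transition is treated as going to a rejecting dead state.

Keep the running count of `0`s modulo 4: each `0` advances along the cycle S0 → S1 → S2 → S3 → S0 while other symbols loop. Accept at S0.
With 4 states:
        0   1  
>* S0   S1  S0 
   S1   S2  S1 
   S2   S3  S2 
   S3   S0  S3 
(> = start, * = accepting)

start=S0; accept=S0; S0-0->S1; S0-1->S0; S1-0->S2; S1-1->S1; S2-0->S3; S2-1->S2; S3-0->S0; S3-1->S3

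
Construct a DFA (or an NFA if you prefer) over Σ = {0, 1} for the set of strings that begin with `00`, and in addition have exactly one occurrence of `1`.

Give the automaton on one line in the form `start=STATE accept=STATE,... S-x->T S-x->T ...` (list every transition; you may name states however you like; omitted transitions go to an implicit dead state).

start=q0 accept=q4 q0-0->q1 q0-1->q2 q1-0->q3 q1-1->q2 q2-0->q2 q2-1->q2 q3-0->q3 q3-1->q4 q4-0->q4 q4-1->q2

Handle the two conditions separately and then intersect. The first has 4 states tracking whether the input so far still matches the prefix `00`; the second has 3 states tracking the count of `1`s, saturating at 2. A product state is a pair (one from each), accepting exactly when both do. Equivalent product states are then merged.
A 5-state machine:
        0   1  
>  q0   q1  q2 
   q1   q3  q2 
   q2   q2  q2 
   q3   q3  q4 
 * q4   q4  q2 
(> = start, * = accepting)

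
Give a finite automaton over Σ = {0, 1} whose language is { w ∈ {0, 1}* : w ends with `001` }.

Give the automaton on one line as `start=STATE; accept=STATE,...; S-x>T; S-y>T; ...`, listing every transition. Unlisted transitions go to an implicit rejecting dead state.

Let each state record the length of the longest suffix of the input read so far that is also a prefix of `001`. S1 means the last symbol is `0`; S2 means the last 2 symbols are `00`; S3 means the last 3 symbols are `001`. Accept only at S3, where the string currently ends in `001`.
4 states suffice.
        0   1  
>  S0   S1  S0 
   S1   S2  S0 
   S2   S2  S3 
 * S3   S1  S0 
(> = start, * = accepting)

start=S0; accept=S3; S0-0>S1; S0-1>S0; S1-0>S2; S1-1>S0; S2-0>S2; S2-1>S3; S3-0>S1; S3-1>S0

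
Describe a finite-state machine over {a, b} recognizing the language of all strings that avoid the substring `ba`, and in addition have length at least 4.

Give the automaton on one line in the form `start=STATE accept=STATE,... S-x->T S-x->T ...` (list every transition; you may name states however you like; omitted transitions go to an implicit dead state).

start=q0 accept=q9,q10,q12,q13 q0-a->q1 q0-b->q2 q1-a->q3 q1-b->q4 q2-a->q5 q2-b->q4 q3-a->q6 q3-b->q7 q4-a->q8 q4-b->q7 q5-a->q8 q5-b->q8 q6-a->q9 q6-b->q10 q7-a->q11 q7-b->q10 q8-a->q11 q8-b->q11 q9-a->q12 q9-b->q13 q10-a->q14 q10-b->q13 q11-a->q14 q11-b->q14 q12-a->q12 q12-b->q13 q13-a->q14 q13-b->q13 q14-a->q14 q14-b->q14

Handle the two conditions separately and then intersect. The first has 3 states tracking partial matches of the forbidden pattern `ba`; the second has 6 states tracking the input length, saturating at 5. A product state is a pair (one from each), accepting exactly when both do.
With 15 states:
          a    b  
>  q0     q1   q2 
   q1     q3   q4 
   q2     q5   q4 
   q3     q6   q7 
   q4     q8   q7 
   q5     q8   q8 
   q6     q9  q10 
   q7    q11  q10 
   q8    q11  q11 
 * q9    q12  q13 
 * q10   q14  q13 
   q11   q14  q14 
 * q12   q12  q13 
 * q13   q14  q13 
   q14   q14  q14 
(> = start, * = accepting)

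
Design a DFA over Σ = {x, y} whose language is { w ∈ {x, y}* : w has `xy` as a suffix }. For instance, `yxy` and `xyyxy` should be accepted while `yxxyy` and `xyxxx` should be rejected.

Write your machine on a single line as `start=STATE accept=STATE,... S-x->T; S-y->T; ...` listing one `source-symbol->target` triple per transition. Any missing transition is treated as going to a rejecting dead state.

start=q0; accept=q2; q0-x->q1; q0-y->q0; q1-x->q1; q1-y->q2; q2-x->q1; q2-y->q0

Let each state record the length of the longest suffix of the input read so far that is also a prefix of `xy`. q1 means the last symbol is `x`; q2 means the last 2 symbols are `xy`. Accept only at q2, where the string currently ends in `xy`.
A 3-state machine:
        x   y  
>  q0   q1  q0 
   q1   q1  q2 
 * q2   q1  q0 
(> = start, * = accepting)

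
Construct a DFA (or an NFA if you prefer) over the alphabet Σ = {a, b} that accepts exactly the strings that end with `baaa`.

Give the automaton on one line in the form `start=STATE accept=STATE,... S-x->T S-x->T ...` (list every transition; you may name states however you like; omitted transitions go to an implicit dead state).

start=s0 accept=s4 s0-a->s0 s0-b->s1 s1-a->s2 s1-b->s1 s2-a->s3 s2-b->s1 s3-a->s4 s3-b->s1 s4-a->s0 s4-b->s1

Remember how much of `baaa` the current input suffix matches. State s0 means no match yet; s1 means the last symbol is `b`; s2 means the last 2 symbols are `ba`; s3 means the last 3 symbols are `baa`; s4 means the last 4 symbols are `baaa`. Only s4 accepts. On a mismatch, fall back to the longest proper suffix that is still a prefix of `baaa`.
With 5 states:
        a   b  
>  s0   s0  s1 
   s1   s2  s1 
   s2   s3  s1 
   s3   s4  s1 
 * s4   s0  s1 
(> = start, * = accepting)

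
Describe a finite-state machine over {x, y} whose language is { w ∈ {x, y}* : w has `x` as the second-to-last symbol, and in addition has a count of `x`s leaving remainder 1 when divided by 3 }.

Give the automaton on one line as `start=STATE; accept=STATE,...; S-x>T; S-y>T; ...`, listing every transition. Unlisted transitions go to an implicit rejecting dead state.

Build one automaton per condition and run them in lockstep. The first has 7 states tracking the last 2 symbols read; the second has 3 states tracking the count of `x`s modulo 3. A product state is a pair (one from each), accepting exactly when both do.
          x    y  
>  S0     S1   S2 
   S1     S3   S4 
   S2     S5   S6 
   S3     S7   S8 
 * S4     S9  S10 
   S5     S3   S4 
   S6     S5   S6 
   S7    S11  S12 
   S8    S13  S14 
   S9     S7   S8 
   S10    S9  S10 
 * S11    S3   S4 
   S12    S5   S6 
   S13   S11  S12 
   S14   S13  S14 
(> = start, * = accepting)

start=S0; accept=S4,S11; S0-x>S1; S0-y>S2; S1-x>S3; S1-y>S4; S2-x>S5; S2-y>S6; S3-x>S7; S3-y>S8; S4-x>S9; S4-y>S10; S5-x>S3; S5-y>S4; S6-x>S5; S6-y>S6; S7-x>S11; S7-y>S12; S8-x>S13; S8-y>S14; S9-x>S7; S9-y>S8; S10-x>S9; S10-y>S10; S11-x>S3; S11-y>S4; S12-x>S5; S12-y>S6; S13-x>S11; S13-y>S12; S14-x>S13; S14-y>S14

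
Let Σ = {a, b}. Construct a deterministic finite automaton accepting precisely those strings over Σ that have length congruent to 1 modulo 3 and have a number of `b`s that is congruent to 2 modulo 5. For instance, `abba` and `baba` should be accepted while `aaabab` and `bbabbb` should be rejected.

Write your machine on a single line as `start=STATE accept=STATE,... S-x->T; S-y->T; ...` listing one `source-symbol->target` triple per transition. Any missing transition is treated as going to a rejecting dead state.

start=s0; accept=s9; s0-a->s1; s0-b->s2; s1-a->s3; s1-b->s4; s2-a->s4; s2-b->s5; s3-a->s0; s3-b->s6; s4-a->s6; s4-b->s7; s5-a->s7; s5-b->s8; s6-a->s2; s6-b->s9; s7-a->s9; s7-b->s10; s8-a->s10; s8-b->s11; s9-a->s5; s9-b->s12; s10-a->s12; s10-b->s13; s11-a->s13; s11-b->s3; s12-a->s8; s12-b->s14; s13-a->s14; s13-b->s0; s14-a->s11; s14-b->s1

Run two small machines in parallel and take their product. One (3 states) tracks the input length modulo 3; the other (5 states) tracks the count of `b`s modulo 5. Each combined state is a pair, one component from each; accept when both components accept.
With 15 states:
          a    b  
>  s0     s1   s2 
   s1     s3   s4 
   s2     s4   s5 
   s3     s0   s6 
   s4     s6   s7 
   s5     s7   s8 
   s6     s2   s9 
   s7     s9  s10 
   s8    s10  s11 
 * s9     s5  s12 
   s10   s12  s13 
   s11   s13   s3 
   s12    s8  s14 
   s13   s14   s0 
   s14   s11   s1 
(> = start, * = accepting)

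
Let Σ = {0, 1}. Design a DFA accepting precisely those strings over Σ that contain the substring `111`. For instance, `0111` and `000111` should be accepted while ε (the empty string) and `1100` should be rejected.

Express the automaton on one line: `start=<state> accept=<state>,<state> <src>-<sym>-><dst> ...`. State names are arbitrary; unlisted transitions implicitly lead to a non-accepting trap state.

Track how much of `111` has been matched so far: state q0 is no progress, q3 is the absorbing accept state reached once `111` has occurred. Intermediate states record partial matches; on a mismatch, fall back to the longest reusable overlap.
        0   1  
>  q0   q0  q1 
   q1   q0  q2 
   q2   q0  q3 
 * q3   q3  q3 
(> = start, * = accepting)

start=q0 accept=q3 q0-0->q0 q0-1->q1 q1-0->q0 q1-1->q2 q2-0->q0 q2-1->q3 q3-0->q3 q3-1->q3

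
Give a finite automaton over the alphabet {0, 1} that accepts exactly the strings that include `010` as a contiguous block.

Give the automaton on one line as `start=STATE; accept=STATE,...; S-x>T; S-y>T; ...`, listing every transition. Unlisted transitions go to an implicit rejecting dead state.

Track how much of `010` has been matched so far: state q0 is no progress, q3 is the absorbing accept state reached once `010` has occurred. Intermediate states record partial matches; on a mismatch, fall back to the longest reusable overlap.
4 states suffice.
        0   1  
>  q0   q1  q0 
   q1   q1  q2 
   q2   q3  q0 
 * q3   q3  q3 
(> = start, * = accepting)

start=q0; accept=q3; q0-0>q1; q0-1>q0; q1-0>q1; q1-1>q2; q2-0>q3; q2-1>q0; q3-0>q3; q3-1>q3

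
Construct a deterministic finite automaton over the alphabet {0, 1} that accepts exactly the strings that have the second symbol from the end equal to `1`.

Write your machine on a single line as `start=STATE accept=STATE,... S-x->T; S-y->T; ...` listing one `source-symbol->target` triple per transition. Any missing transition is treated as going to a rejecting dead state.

start=q0; accept=q5,q6; q0-0->q1; q0-1->q2; q1-0->q3; q1-1->q4; q2-0->q5; q2-1->q6; q3-0->q3; q3-1->q4; q4-0->q5; q4-1->q6; q5-0->q3; q5-1->q4; q6-0->q5; q6-1->q6

Because acceptance depends on a position counted from the end, the machine has to buffer the most recent 2 symbols. Make each state the string of the last up-to-2 symbols read; on input `x` shift the window left and append `x`. Accept when the buffered window has length 2 and begins with `1`.
7 states suffice.
        0   1  
>  q0   q1  q2 
   q1   q3  q4 
   q2   q5  q6 
   q3   q3  q4 
   q4   q5  q6 
 * q5   q3  q4 
 * q6   q5  q6 
(> = start, * = accepting)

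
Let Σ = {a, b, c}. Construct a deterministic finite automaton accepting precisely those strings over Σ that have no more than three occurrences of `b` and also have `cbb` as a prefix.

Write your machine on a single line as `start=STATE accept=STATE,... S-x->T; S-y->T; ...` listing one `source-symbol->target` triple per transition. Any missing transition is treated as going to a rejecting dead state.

Build one automaton per condition and run them in lockstep. One (5 states) tracks the count of `b`s, saturating at 4; the other (5 states) tracks whether the input so far still matches the prefix `cbb`. Each combined state is a pair, one component from each; accept when both components accept. Equivalent product states are then merged.
A 6-state machine:
        a   b   c  
>  q0   q1  q1  q2 
   q1   q1  q1  q1 
   q2   q1  q3  q1 
   q3   q1  q4  q1 
 * q4   q4  q5  q4 
 * q5   q5  q1  q5 
(> = start, * = accepting)

start=q0; accept=q4,q5; q0-a->q1; q0-b->q1; q0-c->q2; q1-a->q1; q1-b->q1; q1-c->q1; q2-a->q1; q2-b->q3; q2-c->q1; q3-a->q1; q3-b->q4; q3-c->q1; q4-a->q4; q4-b->q5; q4-c->q4; q5-a->q5; q5-b->q1; q5-c->q5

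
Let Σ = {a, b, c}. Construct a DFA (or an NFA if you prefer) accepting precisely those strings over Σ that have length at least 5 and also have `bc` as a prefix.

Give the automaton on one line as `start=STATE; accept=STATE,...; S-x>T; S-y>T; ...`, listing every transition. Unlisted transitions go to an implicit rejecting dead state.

start=S0; accept=S6; S0-a>S1; S0-b>S2; S0-c>S1; S1-a>S1; S1-b>S1; S1-c>S1; S2-a>S1; S2-b>S1; S2-c>S3; S3-a>S4; S3-b>S4; S3-c>S4; S4-a>S5; S4-b>S5; S4-c>S5; S5-a>S6; S5-b>S6; S5-c>S6; S6-a>S6; S6-b>S6; S6-c>S6

Run two small machines in parallel and take their product. One (7 states) tracks the input length, saturating at 6; the other (4 states) tracks whether the input so far still matches the prefix `bc`. Each combined state is a pair, one component from each; accept when both components accept. Equivalent product states are then merged.
7 states suffice.
        a   b   c  
>  S0   S1  S2  S1 
   S1   S1  S1  S1 
   S2   S1  S1  S3 
   S3   S4  S4  S4 
   S4   S5  S5  S5 
   S5   S6  S6  S6 
 * S6   S6  S6  S6 
(> = start, * = accepting)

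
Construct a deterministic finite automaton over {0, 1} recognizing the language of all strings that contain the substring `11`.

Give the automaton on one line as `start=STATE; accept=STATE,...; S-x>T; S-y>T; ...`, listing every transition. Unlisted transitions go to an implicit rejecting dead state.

start=q0; accept=q2; q0-0>q0; q0-1>q1; q1-0>q0; q1-1>q2; q2-0>q2; q2-1>q2

States q0..q1 record the length of the longest prefix of `11` that matches the current input suffix. Reaching q2 means `11` has been seen, and we stay there forever. Accept from q2.
A 3-state machine:
        0   1  
>  q0   q0  q1 
   q1   q0  q2 
 * q2   q2  q2 
(> = start, * = accepting)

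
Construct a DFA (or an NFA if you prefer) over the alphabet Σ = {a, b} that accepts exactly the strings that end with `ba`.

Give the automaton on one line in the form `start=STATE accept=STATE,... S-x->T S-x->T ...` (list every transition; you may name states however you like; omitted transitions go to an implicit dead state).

start=q0 accept=q2 q0-a->q0 q0-b->q1 q1-a->q2 q1-b->q1 q2-a->q0 q2-b->q1

Remember how much of `ba` the current input suffix matches. State q0 means no match yet; q1 means the last symbol is `b`; q2 means the last 2 symbols are `ba`. Only q2 accepts. On a mismatch, fall back to the longest proper suffix that is still a prefix of `ba`.
A 3-state machine:
        a   b  
>  q0   q0  q1 
   q1   q2  q1 
 * q2   q0  q1 
(> = start, * = accepting)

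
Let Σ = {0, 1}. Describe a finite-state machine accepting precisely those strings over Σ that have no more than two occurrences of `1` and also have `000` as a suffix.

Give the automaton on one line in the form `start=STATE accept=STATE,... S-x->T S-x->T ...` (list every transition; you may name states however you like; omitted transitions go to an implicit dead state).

start=q0 accept=q6,q10,q12 q0-0->q1 q0-1->q2 q1-0->q3 q1-1->q2 q2-0->q4 q2-1->q5 q3-0->q6 q3-1->q2 q4-0->q7 q4-1->q5 q5-0->q8 q5-1->q9 q6-0->q6 q6-1->q2 q7-0->q10 q7-1->q5 q8-0->q11 q8-1->q9 q9-0->q9 q9-1->q9 q10-0->q10 q10-1->q5 q11-0->q12 q11-1->q9 q12-0->q12 q12-1->q9

Run two small machines in parallel and take their product. The first has 4 states tracking the count of `1`s, saturating at 3; the second has 4 states tracking how much of the suffix `000` has currently been matched. A product state is a pair (one from each), accepting exactly when both do. Minimizing collapses redundant product states.
          0    1  
>  q0     q1   q2 
   q1     q3   q2 
   q2     q4   q5 
   q3     q6   q2 
   q4     q7   q5 
   q5     q8   q9 
 * q6     q6   q2 
   q7    q10   q5 
   q8    q11   q9 
   q9     q9   q9 
 * q10   q10   q5 
   q11   q12   q9 
 * q12   q12   q9 
(> = start, * = accepting)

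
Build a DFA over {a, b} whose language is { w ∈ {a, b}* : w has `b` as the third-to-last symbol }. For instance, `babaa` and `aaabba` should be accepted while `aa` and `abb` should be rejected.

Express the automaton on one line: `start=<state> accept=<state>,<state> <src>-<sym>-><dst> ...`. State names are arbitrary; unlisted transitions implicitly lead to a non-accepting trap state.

A DFA must remember the last 3 symbols (since which symbol is third-to-last isn't known until the input ends). Use one state per possible window of the last ≤3 symbols; accept from those whose window starts with `b`.
          a    b  
>  q0     q1   q2 
   q1     q3   q4 
   q2     q5   q6 
   q3     q7   q8 
   q4     q9  q10 
   q5    q11  q12 
   q6    q13  q14 
   q7     q7   q8 
   q8     q9  q10 
   q9    q11  q12 
   q10   q13  q14 
 * q11    q7   q8 
 * q12    q9  q10 
 * q13   q11  q12 
 * q14   q13  q14 
(> = start, * = accepting)

start=q0 accept=q11,q12,q13,q14 q0-a->q1 q0-b->q2 q1-a->q3 q1-b->q4 q2-a->q5 q2-b->q6 q3-a->q7 q3-b->q8 q4-a->q9 q4-b->q10 q5-a->q11 q5-b->q12 q6-a->q13 q6-b->q14 q7-a->q7 q7-b->q8 q8-a->q9 q8-b->q10 q9-a->q11 q9-b->q12 q10-a->q13 q10-b->q14 q11-a->q7 q11-b->q8 q12-a->q9 q12-b->q10 q13-a->q11 q13-b->q12 q14-a->q13 q14-b->q14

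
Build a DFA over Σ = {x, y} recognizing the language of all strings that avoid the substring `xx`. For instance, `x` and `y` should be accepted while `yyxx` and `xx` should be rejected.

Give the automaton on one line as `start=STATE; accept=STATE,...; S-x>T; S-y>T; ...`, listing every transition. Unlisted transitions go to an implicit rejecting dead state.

This is the complement of 'contains `xx`'. Use the same substring-matching states — s0 through s2 holding how much of `xx` has just been matched — but flip the accepting set: everything except the trap s2 accepts.
        x   y  
>* s0   s1  s0 
 * s1   s2  s0 
   s2   s2  s2 
(> = start, * = accepting)

start=s0; accept=s0,s1; s0-x>s1; s0-y>s0; s1-x>s2; s1-y>s0; s2-x>s2; s2-y>s2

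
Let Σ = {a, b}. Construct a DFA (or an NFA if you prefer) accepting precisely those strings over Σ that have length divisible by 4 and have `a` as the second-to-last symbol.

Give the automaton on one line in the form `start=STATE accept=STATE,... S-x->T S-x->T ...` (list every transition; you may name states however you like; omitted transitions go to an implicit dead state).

Build one automaton per condition and run them in lockstep. One (4 states) tracks the input length modulo 4; the other (7 states) tracks the last 2 symbols read. Each combined state is a pair, one component from each; accept when both components accept. Minimizing collapses redundant product states.
6 states suffice.
        a   b  
>  q0   q1  q1 
   q1   q2  q2 
   q2   q3  q4 
   q3   q5  q5 
   q4   q0  q0 
 * q5   q1  q1 
(> = start, * = accepting)

start=q0 accept=q5 q0-a->q1 q0-b->q1 q1-a->q2 q1-b->q2 q2-a->q3 q2-b->q4 q3-a->q5 q3-b->q5 q4-a->q0 q4-b->q0 q5-a->q1 q5-b->q1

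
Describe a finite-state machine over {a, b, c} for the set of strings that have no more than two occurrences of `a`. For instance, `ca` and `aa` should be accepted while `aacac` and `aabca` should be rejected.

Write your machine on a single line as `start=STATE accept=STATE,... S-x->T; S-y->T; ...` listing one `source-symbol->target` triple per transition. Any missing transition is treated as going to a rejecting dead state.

start=s0; accept=s0,s1,s2; s0-a->s1; s0-b->s0; s0-c->s0; s1-a->s2; s1-b->s1; s1-c->s1; s2-a->s3; s2-b->s2; s2-c->s2; s3-a->s3; s3-b->s3; s3-c->s3

Only the number of `a`s matters, and only up to 3. Make a chain s0 → s1 → s2 → s3 advanced by each `a` (with s3 absorbing); every other symbol self-loops. The accepting set is {s0, s1, s2}.
A 4-state machine:
        a   b   c  
>* s0   s1  s0  s0 
 * s1   s2  s1  s1 
 * s2   s3  s2  s2 
   s3   s3  s3  s3 
(> = start, * = accepting)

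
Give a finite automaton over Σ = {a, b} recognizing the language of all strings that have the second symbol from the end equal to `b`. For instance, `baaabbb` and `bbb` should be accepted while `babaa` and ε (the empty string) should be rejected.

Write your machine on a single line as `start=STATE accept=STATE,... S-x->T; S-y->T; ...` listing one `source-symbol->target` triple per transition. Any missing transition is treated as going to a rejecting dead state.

start=q0; accept=q5,q6; q0-a->q1; q0-b->q2; q1-a->q3; q1-b->q4; q2-a->q5; q2-b->q6; q3-a->q3; q3-b->q4; q4-a->q5; q4-b->q6; q5-a->q3; q5-b->q4; q6-a->q5; q6-b->q6

A DFA must remember the last 2 symbols (since which symbol is second-to-last isn't known until the input ends). Use one state per possible window of the last ≤2 symbols; accept from those whose window starts with `b`.
7 states suffice.
        a   b  
>  q0   q1  q2 
   q1   q3  q4 
   q2   q5  q6 
   q3   q3  q4 
   q4   q5  q6 
 * q5   q3  q4 
 * q6   q5  q6 
(> = start, * = accepting)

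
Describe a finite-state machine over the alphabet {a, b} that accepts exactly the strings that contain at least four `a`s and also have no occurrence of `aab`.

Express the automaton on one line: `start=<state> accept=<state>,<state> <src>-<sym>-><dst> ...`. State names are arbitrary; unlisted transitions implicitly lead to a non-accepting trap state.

start=q0 accept=q7,q11,q12 q0-a->q1 q0-b->q0 q1-a->q2 q1-b->q3 q2-a->q4 q2-b->q5 q3-a->q6 q3-b->q3 q4-a->q7 q4-b->q5 q5-a->q5 q5-b->q5 q6-a->q4 q6-b->q8 q7-a->q7 q7-b->q5 q8-a->q9 q8-b->q8 q9-a->q7 q9-b->q10 q10-a->q11 q10-b->q10 q11-a->q7 q11-b->q12 q12-a->q11 q12-b->q12

Run two small machines in parallel and take their product. One (6 states) tracks the count of `a`s, saturating at 5; the other (4 states) tracks partial matches of the forbidden pattern `aab`. Each combined state is a pair, one component from each; accept when both components accept. Minimizing collapses redundant product states.
          a    b  
>  q0     q1   q0 
   q1     q2   q3 
   q2     q4   q5 
   q3     q6   q3 
   q4     q7   q5 
   q5     q5   q5 
   q6     q4   q8 
 * q7     q7   q5 
   q8     q9   q8 
   q9     q7  q10 
   q10   q11  q10 
 * q11    q7  q12 
 * q12   q11  q12 
(> = start, * = accepting)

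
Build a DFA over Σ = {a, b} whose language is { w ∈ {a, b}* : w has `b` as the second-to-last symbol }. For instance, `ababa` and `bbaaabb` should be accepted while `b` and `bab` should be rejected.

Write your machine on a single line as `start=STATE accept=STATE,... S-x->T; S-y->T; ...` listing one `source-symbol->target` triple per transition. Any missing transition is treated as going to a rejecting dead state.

A DFA must remember the last 2 symbols (since which symbol is second-to-last isn't known until the input ends). Use one state per possible window of the last ≤2 symbols; accept from those whose window starts with `b`.
With 7 states:
        a   b  
>  q0   q1  q2 
   q1   q3  q4 
   q2   q5  q6 
   q3   q3  q4 
   q4   q5  q6 
 * q5   q3  q4 
 * q6   q5  q6 
(> = start, * = accepting)

start=q0; accept=q5,q6; q0-a->q1; q0-b->q2; q1-a->q3; q1-b->q4; q2-a->q5; q2-b->q6; q3-a->q3; q3-b->q4; q4-a->q5; q4-b->q6; q5-a->q3; q5-b->q4; q6-a->q5; q6-b->q6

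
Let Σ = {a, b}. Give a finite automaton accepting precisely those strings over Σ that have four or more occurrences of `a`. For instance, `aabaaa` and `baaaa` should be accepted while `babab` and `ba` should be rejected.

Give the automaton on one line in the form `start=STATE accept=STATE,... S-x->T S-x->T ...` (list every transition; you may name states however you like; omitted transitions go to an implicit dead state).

Count `a`s, saturating at 5: states q0 through q4 mean 0 through 4 `a`s seen; q5 means more than 4. Each `a` increments (capped at q5); other symbols loop. Accept from {q4, q5}.
With 6 states:
        a   b  
>  q0   q1  q0 
   q1   q2  q1 
   q2   q3  q2 
   q3   q4  q3 
 * q4   q5  q4 
 * q5   q5  q5 
(> = start, * = accepting)

start=q0 accept=q4,q5 q0-a->q1 q0-b->q0 q1-a->q2 q1-b->q1 q2-a->q3 q2-b->q2 q3-a->q4 q3-b->q3 q4-a->q5 q4-b->q4 q5-a->q5 q5-b->q5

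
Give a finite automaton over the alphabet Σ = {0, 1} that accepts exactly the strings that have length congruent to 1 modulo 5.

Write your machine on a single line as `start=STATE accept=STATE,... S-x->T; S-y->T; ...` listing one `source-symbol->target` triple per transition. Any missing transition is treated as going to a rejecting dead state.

start=q0; accept=q1; q0-0->q1; q0-1->q1; q1-0->q2; q1-1->q2; q2-0->q3; q2-1->q3; q3-0->q4; q3-1->q4; q4-0->q0; q4-1->q0

Count input length modulo 5: every symbol advances one step around the cycle q0 → q1 → q2 → q3 → q4 → q0. Accept at q1.
5 states suffice.
        0   1  
>  q0   q1  q1 
 * q1   q2  q2 
   q2   q3  q3 
   q3   q4  q4 
   q4   q0  q0 
(> = start, * = accepting)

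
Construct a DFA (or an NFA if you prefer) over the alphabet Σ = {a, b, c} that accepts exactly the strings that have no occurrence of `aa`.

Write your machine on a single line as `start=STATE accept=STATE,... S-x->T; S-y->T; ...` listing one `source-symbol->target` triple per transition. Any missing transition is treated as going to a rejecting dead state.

This is the complement of 'contains `aa`'. Use the same substring-matching states — q0 through q2 holding how much of `aa` has just been matched — but flip the accepting set: everything except the trap q2 accepts.
3 states suffice.
        a   b   c  
>* q0   q1  q0  q0 
 * q1   q2  q0  q0 
   q2   q2  q2  q2 
(> = start, * = accepting)

start=q0; accept=q0,q1; q0-a->q1; q0-b->q0; q0-c->q0; q1-a->q2; q1-b->q0; q1-c->q0; q2-a->q2; q2-b->q2; q2-c->q2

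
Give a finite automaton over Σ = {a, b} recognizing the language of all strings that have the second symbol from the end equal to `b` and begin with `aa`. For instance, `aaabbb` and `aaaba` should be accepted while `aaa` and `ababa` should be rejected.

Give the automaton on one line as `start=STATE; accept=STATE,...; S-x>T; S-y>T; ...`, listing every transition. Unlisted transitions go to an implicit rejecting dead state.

Build one automaton per condition and run them in lockstep. One (7 states) tracks the last 2 symbols read; the other (4 states) tracks whether the input so far still matches the prefix `aa`. Each combined state is a pair, one component from each; accept when both components accept. Minimizing collapses redundant product states.
7 states suffice.
        a   b  
>  s0   s1  s2 
   s1   s3  s2 
   s2   s2  s2 
   s3   s3  s4 
   s4   s5  s6 
 * s5   s3  s4 
 * s6   s5  s6 
(> = start, * = accepting)

start=s0; accept=s5,s6; s0-a>s1; s0-b>s2; s1-a>s3; s1-b>s2; s2-a>s2; s2-b>s2; s3-a>s3; s3-b>s4; s4-a>s5; s4-b>s6; s5-a>s3; s5-b>s4; s6-a>s5; s6-b>s6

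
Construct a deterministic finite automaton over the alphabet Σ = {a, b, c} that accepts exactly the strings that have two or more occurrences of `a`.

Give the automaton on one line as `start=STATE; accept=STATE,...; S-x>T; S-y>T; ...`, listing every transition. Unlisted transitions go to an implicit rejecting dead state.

Only the number of `a`s matters, and only up to 3. Make a chain S0 → S1 → S2 → S3 advanced by each `a` (with S3 absorbing); every other symbol self-loops. The accepting set is {S2, S3}.
        a   b   c  
>  S0   S1  S0  S0 
   S1   S2  S1  S1 
 * S2   S3  S2  S2 
 * S3   S3  S3  S3 
(> = start, * = accepting)

start=S0; accept=S2,S3; S0-a>S1; S0-b>S0; S0-c>S0; S1-a>S2; S1-b>S1; S1-c>S1; S2-a>S3; S2-b>S2; S2-c>S2; S3-a>S3; S3-b>S3; S3-c>S3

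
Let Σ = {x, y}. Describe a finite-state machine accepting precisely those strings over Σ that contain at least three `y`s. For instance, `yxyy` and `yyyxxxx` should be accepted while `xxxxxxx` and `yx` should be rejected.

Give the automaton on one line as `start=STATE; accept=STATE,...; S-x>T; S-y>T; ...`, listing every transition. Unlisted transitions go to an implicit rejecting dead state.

start=A; accept=D,E; A-x>A; A-y>B; B-x>B; B-y>C; C-x>C; C-y>D; D-x>D; D-y>E; E-x>E; E-y>E

Count `y`s, saturating at 4: states A through D mean 0 through 3 `y`s seen; E means more than 3. Each `y` increments (capped at E); other symbols loop. Accept from {D, E}.
       x  y 
>  A   A  B 
   B   B  C 
   C   C  D 
 * D   D  E 
 * E   E  E 
(> = start, * = accepting)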